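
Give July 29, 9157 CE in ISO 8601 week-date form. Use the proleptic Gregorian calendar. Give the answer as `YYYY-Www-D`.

The weekday is Monday (ISO weekday 1).
That Monday belongs to ISO week 31 of ISO year 9157.

9157-W31-1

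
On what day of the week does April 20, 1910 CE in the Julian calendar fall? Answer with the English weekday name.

In the Gregorian calendar this is 3 May 1910 (JDN 2418795).
2418795 ≡ 1 (mod 7); counting from Monday = 0 gives Tuesday.

Tuesday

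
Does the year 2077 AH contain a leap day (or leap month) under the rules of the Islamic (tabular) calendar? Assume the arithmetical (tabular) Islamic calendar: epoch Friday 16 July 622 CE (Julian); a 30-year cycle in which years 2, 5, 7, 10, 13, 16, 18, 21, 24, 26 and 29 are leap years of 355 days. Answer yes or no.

yes

Year 2077 AH is year 7 of its 30-year cycle; leap positions are 2, 5, 7, 10, 13, 16, 18, 21, 24, 26, 29, so it is a leap year (355 days).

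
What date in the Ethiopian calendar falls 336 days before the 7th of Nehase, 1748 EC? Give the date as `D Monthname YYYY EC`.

JDN of the 7th of Nehase, 1748 EC = 2362649.
2362649 − 336 = 2362313.
JDN 2362313 in the Ethiopian calendar is 1 Meskerem 1748 EC.

1 Meskerem 1748 EC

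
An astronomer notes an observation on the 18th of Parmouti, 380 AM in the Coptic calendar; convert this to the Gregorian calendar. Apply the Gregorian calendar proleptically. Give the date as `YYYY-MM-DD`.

0664-04-16

Julian Day Number of the source date = 1963687.
Converting JDN 1963687 to the Gregorian calendar gives 16 April 664 CE.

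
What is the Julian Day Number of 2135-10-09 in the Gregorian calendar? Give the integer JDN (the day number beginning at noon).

JDN 2400001 is 17 November 1858 CE (Gregorian), MJD 0; the target day is +101133 days from there, so JDN = 2501134.

2501134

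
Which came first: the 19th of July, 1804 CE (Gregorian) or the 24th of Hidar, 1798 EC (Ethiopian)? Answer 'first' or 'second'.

first

First date → JDN 2380157; second date → JDN 2380658.
JDN 2380157 < JDN 2380658, so the first date is earlier.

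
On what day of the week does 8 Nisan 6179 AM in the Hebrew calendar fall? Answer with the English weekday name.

Thursday

This is JDN 2604675 (4 April 2419 Gregorian).
Since JDN mod 7 = 3 (0 = Monday), the day is Thursday.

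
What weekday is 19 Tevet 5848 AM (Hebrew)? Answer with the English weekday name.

Tuesday

In the Gregorian calendar this is 13 January 2088 (JDN 2483699).
JDN 2483699 mod 7 = 1, and JDN 0 was a Monday, so this is a Tuesday.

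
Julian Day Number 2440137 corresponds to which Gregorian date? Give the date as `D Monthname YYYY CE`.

JDN 2451545 is 1 Jan 2000; 2440137 is −11408 days from there.

7 October 1968 CE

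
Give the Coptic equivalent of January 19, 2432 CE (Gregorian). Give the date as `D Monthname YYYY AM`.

7 Tobi 2148 AM

Both dates share Julian Day Number 2609348; in the Coptic calendar that is 7 Tobi 2148 AM.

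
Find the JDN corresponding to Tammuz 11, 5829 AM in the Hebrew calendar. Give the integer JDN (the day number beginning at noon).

In the Gregorian calendar the same day is 30 June 2069.
JDN 2299161 is 15 October 1582 CE (Gregorian); the target day is +177767 days from there, so JDN = 2476928.

2476928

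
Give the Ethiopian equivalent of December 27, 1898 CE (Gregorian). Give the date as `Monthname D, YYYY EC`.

Both dates share Julian Day Number 2414651; in the Ethiopian calendar that is 19 Tahsas 1891 EC.

Tahsas 19, 1891 EC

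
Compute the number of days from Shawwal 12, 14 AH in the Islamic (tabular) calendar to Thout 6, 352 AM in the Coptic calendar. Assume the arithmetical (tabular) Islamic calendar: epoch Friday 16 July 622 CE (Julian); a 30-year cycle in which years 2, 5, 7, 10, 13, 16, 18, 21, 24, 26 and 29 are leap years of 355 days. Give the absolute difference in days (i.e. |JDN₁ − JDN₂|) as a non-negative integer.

86

First date → JDN 1953324; second date → JDN 1953238.
The interval is |1953324 − 1953238| = 86 days.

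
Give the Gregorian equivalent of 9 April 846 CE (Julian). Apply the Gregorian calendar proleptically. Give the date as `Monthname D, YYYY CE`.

For dates in this range the Gregorian date is 4 days ahead of the Julian.
9 April 846 Julian + 4 days → 13 April 846 Gregorian.

April 13, 846 CE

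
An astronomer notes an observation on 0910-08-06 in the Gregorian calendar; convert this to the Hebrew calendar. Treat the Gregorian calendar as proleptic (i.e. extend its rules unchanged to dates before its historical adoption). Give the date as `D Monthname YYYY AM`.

Both dates share Julian Day Number 2053648; in the Hebrew calendar that is 22 Av 4670 AM.

22 Av 4670 AM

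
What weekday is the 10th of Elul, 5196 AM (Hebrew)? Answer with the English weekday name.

This is JDN 2245791 (31 August 1436 Gregorian).
2245791 ≡ 2 (mod 7); counting from Monday = 0 gives Wednesday.

Wednesday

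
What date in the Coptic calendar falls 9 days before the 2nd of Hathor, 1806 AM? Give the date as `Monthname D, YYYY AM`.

Counting 9 days back from JDN 2484367 reaches JDN 2484358, which is Paopi 23, 1806 AM.

Paopi 23, 1806 AM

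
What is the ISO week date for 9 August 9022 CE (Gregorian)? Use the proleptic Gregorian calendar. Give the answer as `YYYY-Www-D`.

The weekday is Friday (ISO weekday 5).
That Friday belongs to ISO week 32 of ISO year 9022.

9022-W32-5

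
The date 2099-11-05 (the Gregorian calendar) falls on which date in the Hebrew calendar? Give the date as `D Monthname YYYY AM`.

Julian Day Number of the source date = 2488013.
Converting JDN 2488013 to the Hebrew calendar gives 22 Cheshvan 5860 AM.

22 Cheshvan 5860 AM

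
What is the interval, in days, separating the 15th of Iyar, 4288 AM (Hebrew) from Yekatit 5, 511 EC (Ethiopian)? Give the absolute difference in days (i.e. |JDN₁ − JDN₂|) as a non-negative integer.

3368

First date → JDN 1914020; second date → JDN 1910652.
The interval is |1914020 − 1910652| = 3368 days.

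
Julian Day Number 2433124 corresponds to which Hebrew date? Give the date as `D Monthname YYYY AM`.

29 Tammuz 5709 AM

The Gregorian equivalent of JDN 2433124 is 26 July 1949.
In the Hebrew calendar that day is 29 Tammuz 5709 AM.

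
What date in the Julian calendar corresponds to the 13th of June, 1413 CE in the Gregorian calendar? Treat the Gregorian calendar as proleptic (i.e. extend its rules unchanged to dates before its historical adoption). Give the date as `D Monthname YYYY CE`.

4 June 1413 CE

The Julian–Gregorian offset here is 9 days (Julian trailing).
13 June 1413 Gregorian − 9 days → 4 June 1413 Julian.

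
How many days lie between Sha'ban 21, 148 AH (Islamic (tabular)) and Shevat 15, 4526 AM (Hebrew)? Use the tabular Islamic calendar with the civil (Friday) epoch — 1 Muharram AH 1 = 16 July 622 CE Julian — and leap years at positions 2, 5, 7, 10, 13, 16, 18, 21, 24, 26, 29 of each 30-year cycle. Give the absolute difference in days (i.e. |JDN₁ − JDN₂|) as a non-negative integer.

First date → JDN 2000759; second date → JDN 2000869.
The interval is |2000759 − 2000869| = 110 days.

110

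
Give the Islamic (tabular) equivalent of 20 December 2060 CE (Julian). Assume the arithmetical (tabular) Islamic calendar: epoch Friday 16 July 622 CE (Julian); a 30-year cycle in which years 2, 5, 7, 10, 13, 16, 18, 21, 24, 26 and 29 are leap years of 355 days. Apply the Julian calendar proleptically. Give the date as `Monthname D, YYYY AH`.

Julian Day Number of the source date = 2473827.
Converting JDN 2473827 to the tabular Islamic calendar gives 10 Sha'ban 1483 AH.

Sha'ban 10, 1483 AH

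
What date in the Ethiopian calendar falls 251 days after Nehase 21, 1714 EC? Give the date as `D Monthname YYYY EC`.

27 Miyazya 1715 EC

JDN of Nehase 21, 1714 EC = 2350244.
2350244 + 251 = 2350495.
JDN 2350495 in the Ethiopian calendar is 27 Miyazya 1715 EC.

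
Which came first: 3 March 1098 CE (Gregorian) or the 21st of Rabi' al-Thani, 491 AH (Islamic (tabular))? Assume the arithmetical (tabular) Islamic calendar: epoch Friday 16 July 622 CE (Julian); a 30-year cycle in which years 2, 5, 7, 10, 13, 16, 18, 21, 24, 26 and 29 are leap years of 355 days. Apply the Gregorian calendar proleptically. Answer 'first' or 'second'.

First date → JDN 2122158; second date → JDN 2122189.
JDN 2122158 < JDN 2122189, so the first date is earlier.

first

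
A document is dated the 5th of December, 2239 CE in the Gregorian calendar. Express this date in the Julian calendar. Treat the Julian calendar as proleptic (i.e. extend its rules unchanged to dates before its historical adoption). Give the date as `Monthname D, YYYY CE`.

November 20, 2239 CE

At this point the Julian calendar is 15 days behind the Gregorian.
5 December 2239 Gregorian − 15 days → 20 November 2239 Julian.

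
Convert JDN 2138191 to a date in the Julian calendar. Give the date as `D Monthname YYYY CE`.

The proleptic Gregorian equivalent of JDN 2138191 is 25 January 1142.
In the Julian calendar that day is 18 January 1142 CE.

18 January 1142 CE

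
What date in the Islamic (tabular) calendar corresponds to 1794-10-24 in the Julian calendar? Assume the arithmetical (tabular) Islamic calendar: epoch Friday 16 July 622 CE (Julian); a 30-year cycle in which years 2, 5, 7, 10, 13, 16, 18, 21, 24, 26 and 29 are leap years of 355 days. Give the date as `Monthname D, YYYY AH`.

Both dates share Julian Day Number 2376613; in the tabular Islamic calendar that is 10 Rabi' al-Thani 1209 AH.

Rabi' al-Thani 10, 1209 AH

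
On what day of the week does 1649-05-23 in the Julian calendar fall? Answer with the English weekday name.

Equivalently 2 June 1649 Gregorian, JDN 2323498.
Since JDN mod 7 = 2 (0 = Monday), the day is Wednesday.

Wednesday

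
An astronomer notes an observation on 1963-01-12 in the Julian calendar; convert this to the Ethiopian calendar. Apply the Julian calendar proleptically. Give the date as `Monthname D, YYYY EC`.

Tir 17, 1955 EC

Both dates share Julian Day Number 2438055; in the Ethiopian calendar that is 17 Tir 1955 EC.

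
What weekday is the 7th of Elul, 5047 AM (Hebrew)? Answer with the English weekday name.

Tuesday

Equivalently 26 August 1287 Gregorian, JDN 2191365.
2191365 ≡ 1 (mod 7); counting from Monday = 0 gives Tuesday.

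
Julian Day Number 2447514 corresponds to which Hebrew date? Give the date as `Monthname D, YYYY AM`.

Tevet 10, 5749 AM

JDN 2447514 is 18 December 1988 in the Gregorian calendar.
In the Hebrew calendar that day is Tevet 10, 5749 AM.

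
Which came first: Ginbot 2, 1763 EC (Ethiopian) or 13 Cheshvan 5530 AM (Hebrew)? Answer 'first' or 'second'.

second

The two dates have Julian Day Numbers 2368032 and 2367491 respectively.
Since 2367491 < 2368032, the second date comes first.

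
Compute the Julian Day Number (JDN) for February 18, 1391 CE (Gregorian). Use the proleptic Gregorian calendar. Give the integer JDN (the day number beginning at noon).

2229161

JDN 2299161 is 15 October 1582 CE (Gregorian); the target day is −70000 days from there, so JDN = 2229161.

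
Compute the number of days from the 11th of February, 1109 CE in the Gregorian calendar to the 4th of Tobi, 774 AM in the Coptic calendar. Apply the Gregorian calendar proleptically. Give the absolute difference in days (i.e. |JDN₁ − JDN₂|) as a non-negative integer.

First date → JDN 2126155; second date → JDN 2107491.
The interval is |2126155 − 2107491| = 18664 days.

18664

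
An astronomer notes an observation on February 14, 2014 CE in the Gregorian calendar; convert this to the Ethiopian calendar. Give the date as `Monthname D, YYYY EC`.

Both dates share Julian Day Number 2456703; in the Ethiopian calendar that is 7 Yekatit 2006 EC.

Yekatit 7, 2006 EC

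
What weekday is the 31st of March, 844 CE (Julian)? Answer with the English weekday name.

In the proleptic Gregorian calendar this is 4 April 844 (JDN 2029419).
2029419 ≡ 0 (mod 7); counting from Monday = 0 gives Monday.

Monday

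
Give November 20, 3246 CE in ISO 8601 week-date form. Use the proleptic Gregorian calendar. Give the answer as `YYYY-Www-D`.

The weekday is Tuesday (ISO weekday 2).
That Tuesday belongs to ISO week 47 of ISO year 3246.

3246-W47-2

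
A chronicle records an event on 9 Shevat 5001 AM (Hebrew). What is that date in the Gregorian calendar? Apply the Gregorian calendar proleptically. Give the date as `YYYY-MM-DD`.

1241-01-29

Julian Day Number of the source date = 2174355.
Converting JDN 2174355 to the Gregorian calendar gives 29 January 1241 CE.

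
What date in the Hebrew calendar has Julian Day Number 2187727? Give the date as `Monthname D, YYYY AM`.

JDN 2187727 is 9 September 1277 in the proleptic Gregorian calendar.
In the Hebrew calendar that day is Tishrei 4, 5038 AM.

Tishrei 4, 5038 AM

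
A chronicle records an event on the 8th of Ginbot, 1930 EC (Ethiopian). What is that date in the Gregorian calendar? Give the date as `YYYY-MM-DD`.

1938-05-16

Both dates share Julian Day Number 2429035; in the Gregorian calendar that is 16 May 1938 CE.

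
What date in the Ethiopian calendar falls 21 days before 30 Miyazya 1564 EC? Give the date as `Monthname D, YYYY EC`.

Miyazya 9, 1564 EC

Counting 21 days back from JDN 2295346 reaches JDN 2295325, which is Miyazya 9, 1564 EC.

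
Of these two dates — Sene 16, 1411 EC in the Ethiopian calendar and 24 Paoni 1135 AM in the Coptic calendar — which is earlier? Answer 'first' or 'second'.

first

First date → JDN 2239508; second date → JDN 2239516.
JDN 2239508 < JDN 2239516, so the first date is earlier.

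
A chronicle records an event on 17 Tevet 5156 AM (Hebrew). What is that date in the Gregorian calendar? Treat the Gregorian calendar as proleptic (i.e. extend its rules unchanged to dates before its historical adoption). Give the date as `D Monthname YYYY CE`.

7 January 1396 CE

Both dates share Julian Day Number 2230945; in the Gregorian calendar that is 7 January 1396 CE.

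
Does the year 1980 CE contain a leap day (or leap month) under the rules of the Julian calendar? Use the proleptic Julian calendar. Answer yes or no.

yes

1980 mod 4 = 0, so it is a leap year in the Julian calendar.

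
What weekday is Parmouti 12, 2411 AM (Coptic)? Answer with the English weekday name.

Thursday

In the Gregorian calendar this is 25 April 2695 (JDN 2705503).
JDN 2705503 mod 7 = 3, and JDN 0 was a Monday, so this is a Thursday.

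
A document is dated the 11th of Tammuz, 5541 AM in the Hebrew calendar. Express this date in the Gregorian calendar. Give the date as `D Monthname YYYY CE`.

4 July 1781 CE

Both dates share Julian Day Number 2371742; in the Gregorian calendar that is 4 July 1781 CE.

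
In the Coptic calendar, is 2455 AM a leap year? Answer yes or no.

yes

2455 mod 4 = 3; in the Coptic calendar a year is leap when year mod 4 = 3, so it is a leap year.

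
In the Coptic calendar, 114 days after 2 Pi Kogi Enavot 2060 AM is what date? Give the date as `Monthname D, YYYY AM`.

JDN of 2 Pi Kogi Enavot 2060 AM = 2577441.
2577441 + 114 = 2577555.
JDN 2577555 in the Coptic calendar is Koiak 21, 2061 AM.

Koiak 21, 2061 AM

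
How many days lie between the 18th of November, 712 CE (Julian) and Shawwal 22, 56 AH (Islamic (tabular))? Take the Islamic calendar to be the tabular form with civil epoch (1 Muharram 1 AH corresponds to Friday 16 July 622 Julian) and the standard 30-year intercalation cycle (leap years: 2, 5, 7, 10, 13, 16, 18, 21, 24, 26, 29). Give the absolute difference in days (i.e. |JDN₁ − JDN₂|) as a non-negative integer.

13221

JDN of the first date = 1981438.
JDN of the second date = 1968217.
|1968217 − 1981438| = 13221.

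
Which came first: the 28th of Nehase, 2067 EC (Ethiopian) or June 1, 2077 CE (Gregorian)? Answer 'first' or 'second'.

First date → JDN 2479184; second date → JDN 2479821.
JDN 2479184 < JDN 2479821, so the first date is earlier.

first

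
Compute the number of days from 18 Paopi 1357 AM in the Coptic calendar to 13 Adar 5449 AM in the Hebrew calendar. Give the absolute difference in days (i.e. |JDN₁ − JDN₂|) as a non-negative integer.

17663

First date → JDN 2320356; second date → JDN 2338019.
The interval is |2320356 − 2338019| = 17663 days.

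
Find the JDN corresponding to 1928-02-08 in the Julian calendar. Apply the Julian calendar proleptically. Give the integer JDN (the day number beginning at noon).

2425298

Equivalently 21 February 1928 (Gregorian).
JDN 2400001 is 17 November 1858 CE (Gregorian), MJD 0; the target day is +25297 days from there, so JDN = 2425298.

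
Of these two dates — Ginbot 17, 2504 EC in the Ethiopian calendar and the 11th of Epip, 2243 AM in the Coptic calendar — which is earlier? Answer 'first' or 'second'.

Converting both to JDN: 2638698 vs 2644230; the smaller is the first.

first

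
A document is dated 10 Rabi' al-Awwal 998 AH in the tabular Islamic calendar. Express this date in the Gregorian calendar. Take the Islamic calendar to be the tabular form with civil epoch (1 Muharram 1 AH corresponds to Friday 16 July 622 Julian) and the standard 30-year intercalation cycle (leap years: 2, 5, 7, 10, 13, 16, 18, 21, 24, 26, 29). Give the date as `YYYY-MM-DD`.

1590-01-17

Both dates share Julian Day Number 2301812; in the Gregorian calendar that is 17 January 1590 CE.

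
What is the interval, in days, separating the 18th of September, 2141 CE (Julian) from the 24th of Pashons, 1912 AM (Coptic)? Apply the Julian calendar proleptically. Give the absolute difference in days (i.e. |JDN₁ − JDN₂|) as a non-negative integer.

19967

First date → JDN 2503319; second date → JDN 2523286.
The interval is |2503319 − 2523286| = 19967 days.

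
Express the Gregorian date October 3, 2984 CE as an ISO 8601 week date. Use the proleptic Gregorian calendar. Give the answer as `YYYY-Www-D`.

The weekday is Sunday (ISO weekday 7).
That Sunday belongs to ISO week 40 of ISO year 2984.

2984-W40-7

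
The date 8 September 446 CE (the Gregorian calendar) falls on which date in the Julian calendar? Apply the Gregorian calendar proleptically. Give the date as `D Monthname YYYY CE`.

7 September 446 CE

For dates in this range the Gregorian date is 1 day ahead of the Julian.
8 September 446 Gregorian − 1 day → 7 September 446 Julian.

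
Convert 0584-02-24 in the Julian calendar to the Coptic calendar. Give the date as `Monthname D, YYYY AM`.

Meshir 29, 300 AM

Julian Day Number of the source date = 1934418.
Converting JDN 1934418 to the Coptic calendar gives 29 Meshir 300 AM.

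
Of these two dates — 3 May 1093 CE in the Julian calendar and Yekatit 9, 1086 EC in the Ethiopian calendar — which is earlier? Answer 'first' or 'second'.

first

First date → JDN 2120399; second date → JDN 2120675.
JDN 2120399 < JDN 2120675, so the first date is earlier.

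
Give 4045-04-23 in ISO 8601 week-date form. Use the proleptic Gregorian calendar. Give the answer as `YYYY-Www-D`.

The weekday is Sunday (ISO weekday 7).
That Sunday belongs to ISO week 16 of ISO year 4045.

4045-W16-7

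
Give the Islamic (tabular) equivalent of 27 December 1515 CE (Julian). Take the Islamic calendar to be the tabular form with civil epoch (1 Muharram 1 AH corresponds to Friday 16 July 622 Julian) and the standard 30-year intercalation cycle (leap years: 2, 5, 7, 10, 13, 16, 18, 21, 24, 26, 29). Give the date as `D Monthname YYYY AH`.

Julian Day Number of the source date = 2274772.
Converting JDN 2274772 to the tabular Islamic calendar gives 21 Dhu al-Qa'dah 921 AH.

21 Dhu al-Qa'dah 921 AH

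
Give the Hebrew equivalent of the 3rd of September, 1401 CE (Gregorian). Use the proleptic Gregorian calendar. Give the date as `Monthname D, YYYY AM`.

Julian Day Number of the source date = 2233010.
Converting JDN 2233010 to the Hebrew calendar gives 16 Elul 5161 AM.

Elul 16, 5161 AM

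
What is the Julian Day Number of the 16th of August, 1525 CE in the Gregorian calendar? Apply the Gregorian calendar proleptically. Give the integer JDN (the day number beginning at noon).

2278282

JDN 2451545 is 1 January 2000 CE (Gregorian); the target day is −173263 days from there, so JDN = 2278282.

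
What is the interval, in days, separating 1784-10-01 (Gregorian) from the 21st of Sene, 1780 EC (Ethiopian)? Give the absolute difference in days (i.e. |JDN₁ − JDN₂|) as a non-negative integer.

JDN of the first date = 2372927.
JDN of the second date = 2374291.
|2374291 − 2372927| = 1364.

1364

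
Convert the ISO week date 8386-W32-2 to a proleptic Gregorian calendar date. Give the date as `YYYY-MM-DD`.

8386-08-05

ISO week 1 of 8386 is the week containing the first Thursday of 8386.
Week 32, day 2 (Tuesday) lands on 8386-08-05.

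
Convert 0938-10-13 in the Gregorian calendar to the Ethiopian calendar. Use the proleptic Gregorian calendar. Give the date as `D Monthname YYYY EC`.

11 Tikimt 931 EC

Julian Day Number of the source date = 2063943.
Converting JDN 2063943 to the Ethiopian calendar gives 11 Tikimt 931 EC.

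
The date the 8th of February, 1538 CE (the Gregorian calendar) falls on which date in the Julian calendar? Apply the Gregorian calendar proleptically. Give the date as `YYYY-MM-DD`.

For dates in this range the Gregorian date is 10 days ahead of the Julian.
8 February 1538 Gregorian − 10 days → 29 January 1538 Julian.

1538-01-29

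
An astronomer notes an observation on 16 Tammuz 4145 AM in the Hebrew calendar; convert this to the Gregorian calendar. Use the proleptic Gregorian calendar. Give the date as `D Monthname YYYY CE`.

Julian Day Number of the source date = 1861871.
Converting JDN 1861871 to the Gregorian calendar gives 12 July 385 CE.

12 July 385 CE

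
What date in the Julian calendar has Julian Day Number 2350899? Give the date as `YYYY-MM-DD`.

The Gregorian equivalent of JDN 2350899 is 10 June 1724.
In the Julian calendar that day is 1724-05-30.

1724-05-30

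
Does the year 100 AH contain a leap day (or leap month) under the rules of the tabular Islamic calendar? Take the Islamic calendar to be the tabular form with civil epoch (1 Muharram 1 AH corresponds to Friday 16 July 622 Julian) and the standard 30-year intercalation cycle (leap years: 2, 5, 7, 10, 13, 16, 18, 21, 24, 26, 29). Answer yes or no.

Year 100 AH is year 10 of its 30-year cycle; leap positions are 2, 5, 7, 10, 13, 16, 18, 21, 24, 26, 29, so it is a leap year (355 days).

yes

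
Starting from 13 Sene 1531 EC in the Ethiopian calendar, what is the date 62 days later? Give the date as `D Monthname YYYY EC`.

15 Nehase 1531 EC

Counting 62 days forward from JDN 2283335 reaches JDN 2283397, which is 15 Nehase 1531 EC.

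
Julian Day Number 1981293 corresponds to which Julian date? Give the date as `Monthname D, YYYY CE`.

JDN 1981293 is 30 June 712 in the proleptic Gregorian calendar.
In the Julian calendar that day is June 26, 712 CE.

June 26, 712 CE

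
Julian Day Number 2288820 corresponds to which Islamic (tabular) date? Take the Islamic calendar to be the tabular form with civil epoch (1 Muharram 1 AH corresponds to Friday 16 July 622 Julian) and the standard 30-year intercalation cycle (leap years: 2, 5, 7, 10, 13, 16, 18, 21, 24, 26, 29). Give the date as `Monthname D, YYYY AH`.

Rajab 12, 961 AH

The proleptic Gregorian equivalent of JDN 2288820 is 23 June 1554.
In the tabular Islamic calendar that day is Rajab 12, 961 AH.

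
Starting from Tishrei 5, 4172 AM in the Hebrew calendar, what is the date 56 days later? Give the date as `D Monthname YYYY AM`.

1 Kislev 4172 AM

JDN of Tishrei 5, 4172 AM = 1871426.
1871426 + 56 = 1871482.
JDN 1871482 in the Hebrew calendar is 1 Kislev 4172 AM.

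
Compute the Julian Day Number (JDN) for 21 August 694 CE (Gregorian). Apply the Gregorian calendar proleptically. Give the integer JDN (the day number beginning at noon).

1974771

JDN 2400001 is 17 November 1858 CE (Gregorian), MJD 0; the target day is −425230 days from there, so JDN = 1974771.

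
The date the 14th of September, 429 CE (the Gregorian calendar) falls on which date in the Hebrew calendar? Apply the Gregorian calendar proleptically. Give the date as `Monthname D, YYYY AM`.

Both dates share Julian Day Number 1878006; in the Hebrew calendar that is 27 Elul 4189 AM.

Elul 27, 4189 AM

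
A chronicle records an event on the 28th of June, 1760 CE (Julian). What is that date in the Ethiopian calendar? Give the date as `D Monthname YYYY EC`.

Both dates share Julian Day Number 2364077; in the Ethiopian calendar that is 4 Hamle 1752 EC.

4 Hamle 1752 EC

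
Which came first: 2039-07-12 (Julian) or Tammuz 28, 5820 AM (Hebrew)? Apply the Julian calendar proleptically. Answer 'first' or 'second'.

first

First date → JDN 2465995; second date → JDN 2473667.
JDN 2465995 < JDN 2473667, so the first date is earlier.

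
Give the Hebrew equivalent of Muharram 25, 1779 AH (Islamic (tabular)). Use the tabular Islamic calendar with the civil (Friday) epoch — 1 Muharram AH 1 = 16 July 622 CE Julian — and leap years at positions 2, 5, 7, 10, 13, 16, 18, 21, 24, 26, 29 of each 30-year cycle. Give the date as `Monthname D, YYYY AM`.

Av 26, 6107 AM

Both dates share Julian Day Number 2578528; in the Hebrew calendar that is 26 Av 6107 AM.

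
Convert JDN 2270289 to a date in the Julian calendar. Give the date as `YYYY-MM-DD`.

1503-09-18

JDN 2270289 is 28 September 1503 in the proleptic Gregorian calendar.
In the Julian calendar that day is 1503-09-18.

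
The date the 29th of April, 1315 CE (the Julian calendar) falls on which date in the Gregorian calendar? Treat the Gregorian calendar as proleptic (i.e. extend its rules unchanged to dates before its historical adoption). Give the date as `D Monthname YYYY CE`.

At this point the Julian calendar is 8 days behind the Gregorian.
29 April 1315 Julian + 8 days → 7 May 1315 Gregorian.

7 May 1315 CE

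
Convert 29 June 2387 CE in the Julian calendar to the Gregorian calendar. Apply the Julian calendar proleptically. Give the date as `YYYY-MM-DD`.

2387-07-15

For dates in this range the Gregorian date is 16 days ahead of the Julian.
29 June 2387 Julian + 16 days → 15 July 2387 Gregorian.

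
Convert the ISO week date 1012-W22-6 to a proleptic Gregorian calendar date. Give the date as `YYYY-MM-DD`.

1012-05-30

ISO week 1 of 1012 is the week containing the first Thursday of 1012.
Week 22, day 6 (Saturday) lands on 1012-05-30.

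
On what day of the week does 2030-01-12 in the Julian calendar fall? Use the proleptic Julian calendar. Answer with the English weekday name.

In the Gregorian calendar this is 25 January 2030 (JDN 2462527).
2462527 ≡ 4 (mod 7); counting from Monday = 0 gives Friday.

Friday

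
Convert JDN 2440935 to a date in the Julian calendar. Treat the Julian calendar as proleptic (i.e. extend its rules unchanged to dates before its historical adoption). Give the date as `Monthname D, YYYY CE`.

December 1, 1970 CE

JDN 2440935 is 14 December 1970 in the Gregorian calendar.
In the Julian calendar that day is December 1, 1970 CE.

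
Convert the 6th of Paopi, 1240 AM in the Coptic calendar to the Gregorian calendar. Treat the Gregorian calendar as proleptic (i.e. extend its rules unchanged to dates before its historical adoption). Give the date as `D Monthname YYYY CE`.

Both dates share Julian Day Number 2277610; in the Gregorian calendar that is 14 October 1523 CE.

14 October 1523 CE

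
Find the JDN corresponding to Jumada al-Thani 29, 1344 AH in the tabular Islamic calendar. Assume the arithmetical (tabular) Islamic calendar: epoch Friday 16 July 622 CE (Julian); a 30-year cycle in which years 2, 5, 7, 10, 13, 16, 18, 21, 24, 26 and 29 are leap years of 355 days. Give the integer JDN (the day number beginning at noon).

2424530

In the Gregorian calendar the same day is 14 January 1926.
JDN 2400001 is 17 November 1858 CE (Gregorian), MJD 0; the target day is +24529 days from there, so JDN = 2424530.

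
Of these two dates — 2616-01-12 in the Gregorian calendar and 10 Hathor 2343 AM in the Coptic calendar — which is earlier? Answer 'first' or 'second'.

The two dates have Julian Day Numbers 2676545 and 2680514 respectively.
Since 2676545 < 2680514, the first date comes first.

first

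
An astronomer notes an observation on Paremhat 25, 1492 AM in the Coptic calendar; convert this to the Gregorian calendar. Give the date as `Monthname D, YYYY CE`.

Julian Day Number of the source date = 2369822.
Converting JDN 2369822 to the Gregorian calendar gives 1 April 1776 CE.

April 1, 1776 CE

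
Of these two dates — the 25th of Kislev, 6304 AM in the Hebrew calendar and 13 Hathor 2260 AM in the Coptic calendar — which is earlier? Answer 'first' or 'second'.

second

Converting both to JDN: 2650228 vs 2650202; the smaller is the second.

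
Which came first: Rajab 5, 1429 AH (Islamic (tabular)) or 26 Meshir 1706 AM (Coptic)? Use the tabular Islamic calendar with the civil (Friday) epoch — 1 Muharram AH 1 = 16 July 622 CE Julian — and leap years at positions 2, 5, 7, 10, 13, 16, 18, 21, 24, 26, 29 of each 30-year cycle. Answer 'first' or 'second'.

second

The two dates have Julian Day Numbers 2454657 and 2447956 respectively.
Since 2447956 < 2454657, the second date comes first.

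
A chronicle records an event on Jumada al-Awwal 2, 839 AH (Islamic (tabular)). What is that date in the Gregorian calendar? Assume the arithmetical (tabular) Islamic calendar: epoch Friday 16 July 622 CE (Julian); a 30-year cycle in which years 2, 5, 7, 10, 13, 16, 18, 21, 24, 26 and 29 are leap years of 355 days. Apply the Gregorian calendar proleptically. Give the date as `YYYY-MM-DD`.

1435-12-02

Julian Day Number of the source date = 2245518.
Converting JDN 2245518 to the Gregorian calendar gives 2 December 1435 CE.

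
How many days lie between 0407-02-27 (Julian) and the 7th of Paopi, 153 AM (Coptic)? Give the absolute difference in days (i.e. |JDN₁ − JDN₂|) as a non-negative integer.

10812

JDN of the first date = 1869772.
JDN of the second date = 1880584.
|1880584 − 1869772| = 10812.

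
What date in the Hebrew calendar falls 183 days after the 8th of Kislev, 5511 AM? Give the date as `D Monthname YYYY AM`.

14 Sivan 5511 AM

The starting date is JDN 2360574; 2360574 + 183 = 2360757.
JDN 2360757 corresponds to 14 Sivan 5511 AM.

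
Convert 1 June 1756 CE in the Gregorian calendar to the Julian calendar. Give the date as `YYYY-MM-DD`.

At this point the Julian calendar is 11 days behind the Gregorian.
1 June 1756 Gregorian − 11 days → 21 May 1756 Julian.

1756-05-21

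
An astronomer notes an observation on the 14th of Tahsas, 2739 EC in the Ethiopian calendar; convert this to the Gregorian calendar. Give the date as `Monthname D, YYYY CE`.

December 29, 2746 CE

Julian Day Number of the source date = 2724378.
Converting JDN 2724378 to the Gregorian calendar gives 29 December 2746 CE.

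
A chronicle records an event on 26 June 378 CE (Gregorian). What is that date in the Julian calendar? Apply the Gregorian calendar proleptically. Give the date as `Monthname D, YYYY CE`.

June 25, 378 CE

For dates in this range the Gregorian date is 1 day ahead of the Julian.
26 June 378 Gregorian − 1 day → 25 June 378 Julian.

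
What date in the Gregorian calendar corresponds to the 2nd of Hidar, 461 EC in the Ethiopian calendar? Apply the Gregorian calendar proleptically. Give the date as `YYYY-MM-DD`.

Julian Day Number of the source date = 1892297.
Converting JDN 1892297 to the Gregorian calendar gives 30 October 468 CE.

0468-10-30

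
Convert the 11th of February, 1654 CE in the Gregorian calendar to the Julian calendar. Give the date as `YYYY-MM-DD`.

At this point the Julian calendar is 10 days behind the Gregorian.
11 February 1654 Gregorian − 10 days → 1 February 1654 Julian.

1654-02-01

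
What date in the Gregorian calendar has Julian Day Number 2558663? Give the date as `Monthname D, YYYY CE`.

April 12, 2293 CE

Counting from JDN 2299161 = 15 Oct 1582 gives an offset of 259502 days.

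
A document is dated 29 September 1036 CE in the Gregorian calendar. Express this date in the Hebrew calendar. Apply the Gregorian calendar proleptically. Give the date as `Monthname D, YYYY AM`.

Julian Day Number of the source date = 2099723.
Converting JDN 2099723 to the Hebrew calendar gives 1 Tishrei 4797 AM.

Tishrei 1, 4797 AM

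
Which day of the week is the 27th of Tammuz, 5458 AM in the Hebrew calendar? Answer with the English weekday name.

This is JDN 2341429 (6 July 1698 Gregorian).
JDN 2341429 mod 7 = 6, and JDN 0 was a Monday, so this is a Sunday.

Sunday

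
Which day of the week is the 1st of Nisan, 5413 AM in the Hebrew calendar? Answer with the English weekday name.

Saturday

This is JDN 2324894 (29 March 1653 Gregorian).
Since JDN mod 7 = 5 (0 = Monday), the day is Saturday.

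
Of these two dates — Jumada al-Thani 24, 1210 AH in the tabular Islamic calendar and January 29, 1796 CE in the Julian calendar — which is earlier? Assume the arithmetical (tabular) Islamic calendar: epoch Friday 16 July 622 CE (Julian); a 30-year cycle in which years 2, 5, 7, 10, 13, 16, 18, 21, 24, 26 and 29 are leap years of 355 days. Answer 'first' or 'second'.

Converting both to JDN: 2377040 vs 2377075; the smaller is the first.

first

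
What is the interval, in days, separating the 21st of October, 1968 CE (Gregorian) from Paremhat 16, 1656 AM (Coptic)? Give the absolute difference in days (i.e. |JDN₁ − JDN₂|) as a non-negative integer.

10437

JDN of the first date = 2440151.
JDN of the second date = 2429714.
|2429714 − 2440151| = 10437.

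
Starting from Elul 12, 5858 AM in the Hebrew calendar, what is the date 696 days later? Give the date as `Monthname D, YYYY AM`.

JDN of Elul 12, 5858 AM = 2487591.
2487591 + 696 = 2488287.
JDN 2488287 in the Hebrew calendar is Av 1, 5860 AM.

Av 1, 5860 AM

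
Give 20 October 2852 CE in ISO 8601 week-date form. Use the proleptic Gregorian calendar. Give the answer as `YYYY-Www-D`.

2852-W42-7

The weekday is Sunday (ISO weekday 7).
That Sunday belongs to ISO week 42 of ISO year 2852.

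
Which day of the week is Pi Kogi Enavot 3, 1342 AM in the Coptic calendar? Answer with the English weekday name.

Equivalently 5 September 1626 Gregorian, JDN 2315192.
Since JDN mod 7 = 5 (0 = Monday), the day is Saturday.

Saturday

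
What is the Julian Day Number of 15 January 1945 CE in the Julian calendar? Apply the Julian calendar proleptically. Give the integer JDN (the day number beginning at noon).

2431484

In the Gregorian calendar the same day is 28 January 1945.
JDN 2299161 is 15 October 1582 CE (Gregorian); the target day is +132323 days from there, so JDN = 2431484.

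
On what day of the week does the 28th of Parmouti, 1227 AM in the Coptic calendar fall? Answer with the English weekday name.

Equivalently 3 May 1511 Gregorian, JDN 2273063.
JDN 2273063 mod 7 = 2, and JDN 0 was a Monday, so this is a Wednesday.

Wednesday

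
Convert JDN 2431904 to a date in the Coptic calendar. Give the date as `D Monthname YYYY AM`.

The Gregorian equivalent of JDN 2431904 is 24 March 1946.
In the Coptic calendar that day is 15 Paremhat 1662 AM.

15 Paremhat 1662 AM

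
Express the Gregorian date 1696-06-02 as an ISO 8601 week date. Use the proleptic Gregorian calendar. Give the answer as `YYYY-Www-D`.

The weekday is Saturday (ISO weekday 6).
That Saturday belongs to ISO week 22 of ISO year 1696.

1696-W22-6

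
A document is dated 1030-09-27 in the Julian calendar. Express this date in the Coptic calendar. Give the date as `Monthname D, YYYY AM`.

The source date corresponds to 3 October 1030 in the proleptic Gregorian calendar (JDN 2097535).
That day falls on 30 Thout 747 AM in the Coptic calendar.

Thout 30, 747 AM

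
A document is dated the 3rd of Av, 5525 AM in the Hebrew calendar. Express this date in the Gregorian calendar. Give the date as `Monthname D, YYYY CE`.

July 21, 1765 CE

Both dates share Julian Day Number 2365915; in the Gregorian calendar that is 21 July 1765 CE.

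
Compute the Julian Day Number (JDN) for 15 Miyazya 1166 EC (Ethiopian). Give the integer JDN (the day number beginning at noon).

2149961

In the proleptic Gregorian calendar the same day is 17 April 1174.
JDN 2400001 is 17 November 1858 CE (Gregorian), MJD 0; the target day is −250040 days from there, so JDN = 2149961.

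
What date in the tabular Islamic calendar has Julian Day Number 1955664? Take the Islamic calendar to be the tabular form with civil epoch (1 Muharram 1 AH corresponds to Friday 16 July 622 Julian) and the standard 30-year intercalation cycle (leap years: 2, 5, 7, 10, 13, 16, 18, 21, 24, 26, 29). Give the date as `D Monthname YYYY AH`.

The proleptic Gregorian equivalent of JDN 1955664 is 29 April 642.
In the tabular Islamic calendar that day is 20 Jumada al-Awwal 21 AH.

20 Jumada al-Awwal 21 AH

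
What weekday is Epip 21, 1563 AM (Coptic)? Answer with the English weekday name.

Tuesday

Equivalently 27 July 1847 Gregorian, JDN 2395870.
JDN 2395870 mod 7 = 1, and JDN 0 was a Monday, so this is a Tuesday.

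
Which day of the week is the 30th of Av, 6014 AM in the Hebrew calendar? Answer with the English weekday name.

Tuesday

In the Gregorian calendar this is 15 August 2254 (JDN 2544543).
Since JDN mod 7 = 1 (0 = Monday), the day is Tuesday.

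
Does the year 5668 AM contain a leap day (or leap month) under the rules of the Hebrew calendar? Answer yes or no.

Hebrew year 5668 is year 6 of its 19-year Metonic cycle; leap years are at positions 3, 6, 8, 11, 14, 17, 19, so it is a leap year (13 months).

yes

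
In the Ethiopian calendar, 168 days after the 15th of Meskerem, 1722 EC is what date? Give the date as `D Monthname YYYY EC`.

3 Megabit 1722 EC

Counting 168 days forward from JDN 2352830 reaches JDN 2352998, which is 3 Megabit 1722 EC.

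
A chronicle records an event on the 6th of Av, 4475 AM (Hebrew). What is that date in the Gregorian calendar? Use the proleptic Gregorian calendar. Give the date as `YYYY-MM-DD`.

Both dates share Julian Day Number 1982403; in the Gregorian calendar that is 15 July 715 CE.

0715-07-15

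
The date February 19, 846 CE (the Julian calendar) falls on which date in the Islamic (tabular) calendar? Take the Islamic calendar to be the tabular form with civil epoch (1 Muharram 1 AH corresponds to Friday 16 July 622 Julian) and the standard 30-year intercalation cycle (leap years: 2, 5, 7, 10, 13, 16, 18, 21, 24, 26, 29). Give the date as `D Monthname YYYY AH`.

18 Jumada al-Thani 231 AH

Julian Day Number of the source date = 2030109.
Converting JDN 2030109 to the tabular Islamic calendar gives 18 Jumada al-Thani 231 AH.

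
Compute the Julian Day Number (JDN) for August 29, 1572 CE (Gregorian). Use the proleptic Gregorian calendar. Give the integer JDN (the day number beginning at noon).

2295462

JDN 2451545 is 1 January 2000 CE (Gregorian); the target day is −156083 days from there, so JDN = 2295462.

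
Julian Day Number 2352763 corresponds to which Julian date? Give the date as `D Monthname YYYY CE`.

The Gregorian equivalent of JDN 2352763 is 18 July 1729.
In the Julian calendar that day is 7 July 1729 CE.

7 July 1729 CE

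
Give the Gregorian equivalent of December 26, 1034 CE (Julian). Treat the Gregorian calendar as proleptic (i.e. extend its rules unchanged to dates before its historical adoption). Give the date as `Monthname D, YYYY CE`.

For dates in this range the Gregorian date is 6 days ahead of the Julian.
26 December 1034 Julian + 6 days → 1 January 1035 Gregorian.

January 1, 1035 CE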